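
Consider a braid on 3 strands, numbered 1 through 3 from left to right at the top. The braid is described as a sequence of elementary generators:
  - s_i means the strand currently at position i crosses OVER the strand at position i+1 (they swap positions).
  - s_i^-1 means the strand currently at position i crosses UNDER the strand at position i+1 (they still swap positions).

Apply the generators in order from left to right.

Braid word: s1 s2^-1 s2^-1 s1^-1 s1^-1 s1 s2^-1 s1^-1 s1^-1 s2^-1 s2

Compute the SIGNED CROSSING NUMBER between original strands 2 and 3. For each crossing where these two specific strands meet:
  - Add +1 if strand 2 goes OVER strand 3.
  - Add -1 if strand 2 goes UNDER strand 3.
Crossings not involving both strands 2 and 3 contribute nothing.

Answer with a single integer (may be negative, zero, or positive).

Answer: 1

Derivation:
Gen 1: crossing 1x2. Both 2&3? no. Sum: 0
Gen 2: crossing 1x3. Both 2&3? no. Sum: 0
Gen 3: crossing 3x1. Both 2&3? no. Sum: 0
Gen 4: crossing 2x1. Both 2&3? no. Sum: 0
Gen 5: crossing 1x2. Both 2&3? no. Sum: 0
Gen 6: crossing 2x1. Both 2&3? no. Sum: 0
Gen 7: 2 under 3. Both 2&3? yes. Contrib: -1. Sum: -1
Gen 8: crossing 1x3. Both 2&3? no. Sum: -1
Gen 9: crossing 3x1. Both 2&3? no. Sum: -1
Gen 10: 3 under 2. Both 2&3? yes. Contrib: +1. Sum: 0
Gen 11: 2 over 3. Both 2&3? yes. Contrib: +1. Sum: 1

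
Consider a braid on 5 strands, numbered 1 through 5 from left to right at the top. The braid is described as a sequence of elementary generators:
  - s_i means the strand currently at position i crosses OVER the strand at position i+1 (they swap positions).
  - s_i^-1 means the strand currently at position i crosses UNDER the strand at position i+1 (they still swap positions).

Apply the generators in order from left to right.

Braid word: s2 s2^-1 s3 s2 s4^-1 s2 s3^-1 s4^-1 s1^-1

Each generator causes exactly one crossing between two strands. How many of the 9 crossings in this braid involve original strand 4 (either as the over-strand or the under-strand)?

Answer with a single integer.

Gen 1: crossing 2x3. Involves strand 4? no. Count so far: 0
Gen 2: crossing 3x2. Involves strand 4? no. Count so far: 0
Gen 3: crossing 3x4. Involves strand 4? yes. Count so far: 1
Gen 4: crossing 2x4. Involves strand 4? yes. Count so far: 2
Gen 5: crossing 3x5. Involves strand 4? no. Count so far: 2
Gen 6: crossing 4x2. Involves strand 4? yes. Count so far: 3
Gen 7: crossing 4x5. Involves strand 4? yes. Count so far: 4
Gen 8: crossing 4x3. Involves strand 4? yes. Count so far: 5
Gen 9: crossing 1x2. Involves strand 4? no. Count so far: 5

Answer: 5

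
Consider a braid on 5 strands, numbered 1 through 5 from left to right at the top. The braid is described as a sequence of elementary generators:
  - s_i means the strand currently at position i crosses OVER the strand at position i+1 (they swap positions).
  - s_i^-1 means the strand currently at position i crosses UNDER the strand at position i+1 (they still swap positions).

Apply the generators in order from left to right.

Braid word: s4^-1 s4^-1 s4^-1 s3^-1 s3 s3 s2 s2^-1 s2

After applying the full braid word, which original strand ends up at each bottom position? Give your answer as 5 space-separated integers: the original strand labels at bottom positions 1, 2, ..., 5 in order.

Answer: 1 5 2 3 4

Derivation:
Gen 1 (s4^-1): strand 4 crosses under strand 5. Perm now: [1 2 3 5 4]
Gen 2 (s4^-1): strand 5 crosses under strand 4. Perm now: [1 2 3 4 5]
Gen 3 (s4^-1): strand 4 crosses under strand 5. Perm now: [1 2 3 5 4]
Gen 4 (s3^-1): strand 3 crosses under strand 5. Perm now: [1 2 5 3 4]
Gen 5 (s3): strand 5 crosses over strand 3. Perm now: [1 2 3 5 4]
Gen 6 (s3): strand 3 crosses over strand 5. Perm now: [1 2 5 3 4]
Gen 7 (s2): strand 2 crosses over strand 5. Perm now: [1 5 2 3 4]
Gen 8 (s2^-1): strand 5 crosses under strand 2. Perm now: [1 2 5 3 4]
Gen 9 (s2): strand 2 crosses over strand 5. Perm now: [1 5 2 3 4]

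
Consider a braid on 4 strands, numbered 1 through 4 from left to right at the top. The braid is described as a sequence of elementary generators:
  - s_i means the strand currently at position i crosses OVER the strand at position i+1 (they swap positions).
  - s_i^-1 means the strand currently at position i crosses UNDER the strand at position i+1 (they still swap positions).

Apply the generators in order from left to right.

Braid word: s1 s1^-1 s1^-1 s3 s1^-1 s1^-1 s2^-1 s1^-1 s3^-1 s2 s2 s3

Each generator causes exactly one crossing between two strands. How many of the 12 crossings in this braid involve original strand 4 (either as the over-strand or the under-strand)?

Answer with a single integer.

Answer: 3

Derivation:
Gen 1: crossing 1x2. Involves strand 4? no. Count so far: 0
Gen 2: crossing 2x1. Involves strand 4? no. Count so far: 0
Gen 3: crossing 1x2. Involves strand 4? no. Count so far: 0
Gen 4: crossing 3x4. Involves strand 4? yes. Count so far: 1
Gen 5: crossing 2x1. Involves strand 4? no. Count so far: 1
Gen 6: crossing 1x2. Involves strand 4? no. Count so far: 1
Gen 7: crossing 1x4. Involves strand 4? yes. Count so far: 2
Gen 8: crossing 2x4. Involves strand 4? yes. Count so far: 3
Gen 9: crossing 1x3. Involves strand 4? no. Count so far: 3
Gen 10: crossing 2x3. Involves strand 4? no. Count so far: 3
Gen 11: crossing 3x2. Involves strand 4? no. Count so far: 3
Gen 12: crossing 3x1. Involves strand 4? no. Count so far: 3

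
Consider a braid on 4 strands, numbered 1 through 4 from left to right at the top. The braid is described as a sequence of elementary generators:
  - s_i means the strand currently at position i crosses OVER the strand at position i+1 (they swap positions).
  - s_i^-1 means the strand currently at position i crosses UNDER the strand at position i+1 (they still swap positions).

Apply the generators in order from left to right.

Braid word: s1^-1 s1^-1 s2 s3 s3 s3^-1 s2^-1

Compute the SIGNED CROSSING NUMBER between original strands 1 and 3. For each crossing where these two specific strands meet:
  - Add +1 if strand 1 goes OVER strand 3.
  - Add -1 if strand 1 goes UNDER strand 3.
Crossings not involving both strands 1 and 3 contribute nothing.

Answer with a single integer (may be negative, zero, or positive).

Gen 1: crossing 1x2. Both 1&3? no. Sum: 0
Gen 2: crossing 2x1. Both 1&3? no. Sum: 0
Gen 3: crossing 2x3. Both 1&3? no. Sum: 0
Gen 4: crossing 2x4. Both 1&3? no. Sum: 0
Gen 5: crossing 4x2. Both 1&3? no. Sum: 0
Gen 6: crossing 2x4. Both 1&3? no. Sum: 0
Gen 7: crossing 3x4. Both 1&3? no. Sum: 0

Answer: 0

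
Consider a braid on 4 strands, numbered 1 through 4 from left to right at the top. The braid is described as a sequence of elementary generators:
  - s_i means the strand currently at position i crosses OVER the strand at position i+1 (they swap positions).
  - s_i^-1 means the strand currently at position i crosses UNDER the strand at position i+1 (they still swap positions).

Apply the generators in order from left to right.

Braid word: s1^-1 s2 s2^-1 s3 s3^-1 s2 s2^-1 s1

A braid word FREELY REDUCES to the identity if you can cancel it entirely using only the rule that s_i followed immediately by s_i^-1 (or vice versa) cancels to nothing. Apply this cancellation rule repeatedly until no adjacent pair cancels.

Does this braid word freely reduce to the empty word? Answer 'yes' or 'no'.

Answer: yes

Derivation:
Gen 1 (s1^-1): push. Stack: [s1^-1]
Gen 2 (s2): push. Stack: [s1^-1 s2]
Gen 3 (s2^-1): cancels prior s2. Stack: [s1^-1]
Gen 4 (s3): push. Stack: [s1^-1 s3]
Gen 5 (s3^-1): cancels prior s3. Stack: [s1^-1]
Gen 6 (s2): push. Stack: [s1^-1 s2]
Gen 7 (s2^-1): cancels prior s2. Stack: [s1^-1]
Gen 8 (s1): cancels prior s1^-1. Stack: []
Reduced word: (empty)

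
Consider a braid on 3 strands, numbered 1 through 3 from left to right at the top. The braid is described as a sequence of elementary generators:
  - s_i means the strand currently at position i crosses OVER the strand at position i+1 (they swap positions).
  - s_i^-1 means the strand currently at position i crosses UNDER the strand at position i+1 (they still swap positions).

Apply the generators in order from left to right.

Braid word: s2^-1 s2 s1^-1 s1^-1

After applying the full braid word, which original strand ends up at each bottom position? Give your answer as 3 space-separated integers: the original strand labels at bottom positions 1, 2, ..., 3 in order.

Answer: 1 2 3

Derivation:
Gen 1 (s2^-1): strand 2 crosses under strand 3. Perm now: [1 3 2]
Gen 2 (s2): strand 3 crosses over strand 2. Perm now: [1 2 3]
Gen 3 (s1^-1): strand 1 crosses under strand 2. Perm now: [2 1 3]
Gen 4 (s1^-1): strand 2 crosses under strand 1. Perm now: [1 2 3]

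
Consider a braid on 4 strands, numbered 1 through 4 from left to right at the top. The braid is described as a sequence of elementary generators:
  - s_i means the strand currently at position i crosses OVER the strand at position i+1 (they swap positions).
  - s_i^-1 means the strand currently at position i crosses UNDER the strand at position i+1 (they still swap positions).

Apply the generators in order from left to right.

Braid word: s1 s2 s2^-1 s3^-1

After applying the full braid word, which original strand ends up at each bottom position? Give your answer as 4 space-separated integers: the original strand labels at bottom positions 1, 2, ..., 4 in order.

Gen 1 (s1): strand 1 crosses over strand 2. Perm now: [2 1 3 4]
Gen 2 (s2): strand 1 crosses over strand 3. Perm now: [2 3 1 4]
Gen 3 (s2^-1): strand 3 crosses under strand 1. Perm now: [2 1 3 4]
Gen 4 (s3^-1): strand 3 crosses under strand 4. Perm now: [2 1 4 3]

Answer: 2 1 4 3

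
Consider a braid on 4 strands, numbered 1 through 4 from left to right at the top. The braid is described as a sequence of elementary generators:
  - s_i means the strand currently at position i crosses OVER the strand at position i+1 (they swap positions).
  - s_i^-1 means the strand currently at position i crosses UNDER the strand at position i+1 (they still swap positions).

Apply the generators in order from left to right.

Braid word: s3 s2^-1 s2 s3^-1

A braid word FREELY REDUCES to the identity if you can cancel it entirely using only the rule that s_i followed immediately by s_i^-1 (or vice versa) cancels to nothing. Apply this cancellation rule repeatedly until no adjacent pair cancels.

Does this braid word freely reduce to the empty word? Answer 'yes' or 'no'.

Gen 1 (s3): push. Stack: [s3]
Gen 2 (s2^-1): push. Stack: [s3 s2^-1]
Gen 3 (s2): cancels prior s2^-1. Stack: [s3]
Gen 4 (s3^-1): cancels prior s3. Stack: []
Reduced word: (empty)

Answer: yes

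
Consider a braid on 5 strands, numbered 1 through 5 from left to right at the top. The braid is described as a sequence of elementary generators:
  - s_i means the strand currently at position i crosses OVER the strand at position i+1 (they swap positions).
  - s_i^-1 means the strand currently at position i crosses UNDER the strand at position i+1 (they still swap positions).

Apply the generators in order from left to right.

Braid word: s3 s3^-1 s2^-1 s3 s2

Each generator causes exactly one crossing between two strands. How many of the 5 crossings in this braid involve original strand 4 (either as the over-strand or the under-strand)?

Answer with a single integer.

Answer: 4

Derivation:
Gen 1: crossing 3x4. Involves strand 4? yes. Count so far: 1
Gen 2: crossing 4x3. Involves strand 4? yes. Count so far: 2
Gen 3: crossing 2x3. Involves strand 4? no. Count so far: 2
Gen 4: crossing 2x4. Involves strand 4? yes. Count so far: 3
Gen 5: crossing 3x4. Involves strand 4? yes. Count so far: 4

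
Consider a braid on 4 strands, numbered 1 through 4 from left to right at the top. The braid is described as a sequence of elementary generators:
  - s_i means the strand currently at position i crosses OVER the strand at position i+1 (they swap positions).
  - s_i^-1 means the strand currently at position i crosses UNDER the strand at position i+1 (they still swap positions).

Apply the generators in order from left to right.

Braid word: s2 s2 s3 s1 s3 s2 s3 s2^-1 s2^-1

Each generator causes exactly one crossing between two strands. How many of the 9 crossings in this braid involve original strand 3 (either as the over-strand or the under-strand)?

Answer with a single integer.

Answer: 7

Derivation:
Gen 1: crossing 2x3. Involves strand 3? yes. Count so far: 1
Gen 2: crossing 3x2. Involves strand 3? yes. Count so far: 2
Gen 3: crossing 3x4. Involves strand 3? yes. Count so far: 3
Gen 4: crossing 1x2. Involves strand 3? no. Count so far: 3
Gen 5: crossing 4x3. Involves strand 3? yes. Count so far: 4
Gen 6: crossing 1x3. Involves strand 3? yes. Count so far: 5
Gen 7: crossing 1x4. Involves strand 3? no. Count so far: 5
Gen 8: crossing 3x4. Involves strand 3? yes. Count so far: 6
Gen 9: crossing 4x3. Involves strand 3? yes. Count so far: 7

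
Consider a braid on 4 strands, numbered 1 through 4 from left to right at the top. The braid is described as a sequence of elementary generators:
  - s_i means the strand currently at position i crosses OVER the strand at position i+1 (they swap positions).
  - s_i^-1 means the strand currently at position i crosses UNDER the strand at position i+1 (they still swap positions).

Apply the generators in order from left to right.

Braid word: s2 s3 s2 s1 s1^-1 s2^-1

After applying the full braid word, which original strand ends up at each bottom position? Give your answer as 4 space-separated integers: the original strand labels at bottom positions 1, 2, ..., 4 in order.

Answer: 1 3 4 2

Derivation:
Gen 1 (s2): strand 2 crosses over strand 3. Perm now: [1 3 2 4]
Gen 2 (s3): strand 2 crosses over strand 4. Perm now: [1 3 4 2]
Gen 3 (s2): strand 3 crosses over strand 4. Perm now: [1 4 3 2]
Gen 4 (s1): strand 1 crosses over strand 4. Perm now: [4 1 3 2]
Gen 5 (s1^-1): strand 4 crosses under strand 1. Perm now: [1 4 3 2]
Gen 6 (s2^-1): strand 4 crosses under strand 3. Perm now: [1 3 4 2]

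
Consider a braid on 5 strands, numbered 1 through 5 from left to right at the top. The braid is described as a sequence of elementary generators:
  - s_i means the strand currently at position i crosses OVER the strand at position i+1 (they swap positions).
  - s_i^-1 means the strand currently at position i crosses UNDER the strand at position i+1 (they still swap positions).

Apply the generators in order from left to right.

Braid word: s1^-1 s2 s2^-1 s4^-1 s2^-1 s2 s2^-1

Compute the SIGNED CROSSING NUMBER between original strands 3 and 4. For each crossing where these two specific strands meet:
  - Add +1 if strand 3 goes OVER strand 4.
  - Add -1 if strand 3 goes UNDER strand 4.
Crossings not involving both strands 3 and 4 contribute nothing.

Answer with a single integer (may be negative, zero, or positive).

Answer: 0

Derivation:
Gen 1: crossing 1x2. Both 3&4? no. Sum: 0
Gen 2: crossing 1x3. Both 3&4? no. Sum: 0
Gen 3: crossing 3x1. Both 3&4? no. Sum: 0
Gen 4: crossing 4x5. Both 3&4? no. Sum: 0
Gen 5: crossing 1x3. Both 3&4? no. Sum: 0
Gen 6: crossing 3x1. Both 3&4? no. Sum: 0
Gen 7: crossing 1x3. Both 3&4? no. Sum: 0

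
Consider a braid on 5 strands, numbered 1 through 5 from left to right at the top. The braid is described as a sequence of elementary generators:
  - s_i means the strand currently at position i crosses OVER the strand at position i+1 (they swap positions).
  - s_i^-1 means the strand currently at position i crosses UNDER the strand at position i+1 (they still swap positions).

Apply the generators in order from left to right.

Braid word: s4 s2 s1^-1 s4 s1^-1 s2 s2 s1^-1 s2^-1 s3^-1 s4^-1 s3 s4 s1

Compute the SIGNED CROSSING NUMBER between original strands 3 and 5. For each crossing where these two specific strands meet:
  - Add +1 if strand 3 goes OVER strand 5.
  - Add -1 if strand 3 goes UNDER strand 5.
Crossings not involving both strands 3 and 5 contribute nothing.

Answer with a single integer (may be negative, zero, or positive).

Gen 1: crossing 4x5. Both 3&5? no. Sum: 0
Gen 2: crossing 2x3. Both 3&5? no. Sum: 0
Gen 3: crossing 1x3. Both 3&5? no. Sum: 0
Gen 4: crossing 5x4. Both 3&5? no. Sum: 0
Gen 5: crossing 3x1. Both 3&5? no. Sum: 0
Gen 6: crossing 3x2. Both 3&5? no. Sum: 0
Gen 7: crossing 2x3. Both 3&5? no. Sum: 0
Gen 8: crossing 1x3. Both 3&5? no. Sum: 0
Gen 9: crossing 1x2. Both 3&5? no. Sum: 0
Gen 10: crossing 1x4. Both 3&5? no. Sum: 0
Gen 11: crossing 1x5. Both 3&5? no. Sum: 0
Gen 12: crossing 4x5. Both 3&5? no. Sum: 0
Gen 13: crossing 4x1. Both 3&5? no. Sum: 0
Gen 14: crossing 3x2. Both 3&5? no. Sum: 0

Answer: 0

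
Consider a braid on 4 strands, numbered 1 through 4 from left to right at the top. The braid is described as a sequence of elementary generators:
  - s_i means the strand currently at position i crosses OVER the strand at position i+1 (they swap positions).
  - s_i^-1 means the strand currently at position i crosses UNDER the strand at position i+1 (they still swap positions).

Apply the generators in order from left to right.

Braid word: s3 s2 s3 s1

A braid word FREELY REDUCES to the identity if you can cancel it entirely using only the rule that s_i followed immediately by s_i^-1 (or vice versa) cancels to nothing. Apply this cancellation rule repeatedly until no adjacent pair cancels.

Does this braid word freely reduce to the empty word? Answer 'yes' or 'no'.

Gen 1 (s3): push. Stack: [s3]
Gen 2 (s2): push. Stack: [s3 s2]
Gen 3 (s3): push. Stack: [s3 s2 s3]
Gen 4 (s1): push. Stack: [s3 s2 s3 s1]
Reduced word: s3 s2 s3 s1

Answer: no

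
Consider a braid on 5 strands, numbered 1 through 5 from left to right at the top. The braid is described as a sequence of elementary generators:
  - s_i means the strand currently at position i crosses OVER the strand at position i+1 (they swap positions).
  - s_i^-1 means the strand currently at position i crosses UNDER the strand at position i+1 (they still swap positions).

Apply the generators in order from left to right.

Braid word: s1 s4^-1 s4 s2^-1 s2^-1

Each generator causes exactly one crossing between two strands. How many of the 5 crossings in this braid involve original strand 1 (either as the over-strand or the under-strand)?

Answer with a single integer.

Answer: 3

Derivation:
Gen 1: crossing 1x2. Involves strand 1? yes. Count so far: 1
Gen 2: crossing 4x5. Involves strand 1? no. Count so far: 1
Gen 3: crossing 5x4. Involves strand 1? no. Count so far: 1
Gen 4: crossing 1x3. Involves strand 1? yes. Count so far: 2
Gen 5: crossing 3x1. Involves strand 1? yes. Count so far: 3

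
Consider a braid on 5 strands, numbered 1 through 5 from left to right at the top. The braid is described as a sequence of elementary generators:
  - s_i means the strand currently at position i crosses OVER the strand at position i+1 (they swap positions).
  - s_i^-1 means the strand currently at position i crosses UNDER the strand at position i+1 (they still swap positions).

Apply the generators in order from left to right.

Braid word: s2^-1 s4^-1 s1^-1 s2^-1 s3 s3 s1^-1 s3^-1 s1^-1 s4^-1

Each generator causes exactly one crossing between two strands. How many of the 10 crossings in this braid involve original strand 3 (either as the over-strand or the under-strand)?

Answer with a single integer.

Gen 1: crossing 2x3. Involves strand 3? yes. Count so far: 1
Gen 2: crossing 4x5. Involves strand 3? no. Count so far: 1
Gen 3: crossing 1x3. Involves strand 3? yes. Count so far: 2
Gen 4: crossing 1x2. Involves strand 3? no. Count so far: 2
Gen 5: crossing 1x5. Involves strand 3? no. Count so far: 2
Gen 6: crossing 5x1. Involves strand 3? no. Count so far: 2
Gen 7: crossing 3x2. Involves strand 3? yes. Count so far: 3
Gen 8: crossing 1x5. Involves strand 3? no. Count so far: 3
Gen 9: crossing 2x3. Involves strand 3? yes. Count so far: 4
Gen 10: crossing 1x4. Involves strand 3? no. Count so far: 4

Answer: 4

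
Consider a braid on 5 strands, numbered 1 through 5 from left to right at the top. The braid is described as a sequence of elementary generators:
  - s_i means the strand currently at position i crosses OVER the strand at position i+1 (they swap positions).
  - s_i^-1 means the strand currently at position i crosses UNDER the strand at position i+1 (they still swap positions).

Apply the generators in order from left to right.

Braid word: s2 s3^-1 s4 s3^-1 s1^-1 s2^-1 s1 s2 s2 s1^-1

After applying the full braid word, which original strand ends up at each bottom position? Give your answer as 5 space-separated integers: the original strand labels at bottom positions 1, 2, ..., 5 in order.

Answer: 3 5 1 4 2

Derivation:
Gen 1 (s2): strand 2 crosses over strand 3. Perm now: [1 3 2 4 5]
Gen 2 (s3^-1): strand 2 crosses under strand 4. Perm now: [1 3 4 2 5]
Gen 3 (s4): strand 2 crosses over strand 5. Perm now: [1 3 4 5 2]
Gen 4 (s3^-1): strand 4 crosses under strand 5. Perm now: [1 3 5 4 2]
Gen 5 (s1^-1): strand 1 crosses under strand 3. Perm now: [3 1 5 4 2]
Gen 6 (s2^-1): strand 1 crosses under strand 5. Perm now: [3 5 1 4 2]
Gen 7 (s1): strand 3 crosses over strand 5. Perm now: [5 3 1 4 2]
Gen 8 (s2): strand 3 crosses over strand 1. Perm now: [5 1 3 4 2]
Gen 9 (s2): strand 1 crosses over strand 3. Perm now: [5 3 1 4 2]
Gen 10 (s1^-1): strand 5 crosses under strand 3. Perm now: [3 5 1 4 2]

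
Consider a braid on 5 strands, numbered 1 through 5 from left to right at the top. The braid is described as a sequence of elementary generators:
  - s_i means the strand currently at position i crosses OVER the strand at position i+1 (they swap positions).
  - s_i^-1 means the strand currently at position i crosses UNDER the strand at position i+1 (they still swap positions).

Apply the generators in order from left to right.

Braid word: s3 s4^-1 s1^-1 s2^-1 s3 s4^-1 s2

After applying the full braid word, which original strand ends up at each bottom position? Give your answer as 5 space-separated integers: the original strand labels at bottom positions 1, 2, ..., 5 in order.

Answer: 2 5 4 3 1

Derivation:
Gen 1 (s3): strand 3 crosses over strand 4. Perm now: [1 2 4 3 5]
Gen 2 (s4^-1): strand 3 crosses under strand 5. Perm now: [1 2 4 5 3]
Gen 3 (s1^-1): strand 1 crosses under strand 2. Perm now: [2 1 4 5 3]
Gen 4 (s2^-1): strand 1 crosses under strand 4. Perm now: [2 4 1 5 3]
Gen 5 (s3): strand 1 crosses over strand 5. Perm now: [2 4 5 1 3]
Gen 6 (s4^-1): strand 1 crosses under strand 3. Perm now: [2 4 5 3 1]
Gen 7 (s2): strand 4 crosses over strand 5. Perm now: [2 5 4 3 1]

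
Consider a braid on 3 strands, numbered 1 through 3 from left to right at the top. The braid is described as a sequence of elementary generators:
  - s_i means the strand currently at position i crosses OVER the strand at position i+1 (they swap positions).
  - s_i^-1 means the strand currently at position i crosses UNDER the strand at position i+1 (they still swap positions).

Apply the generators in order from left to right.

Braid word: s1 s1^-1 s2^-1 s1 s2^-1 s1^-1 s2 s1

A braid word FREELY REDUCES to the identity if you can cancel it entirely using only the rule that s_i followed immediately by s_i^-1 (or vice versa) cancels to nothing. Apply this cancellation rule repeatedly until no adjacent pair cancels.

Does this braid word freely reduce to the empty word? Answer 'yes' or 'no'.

Answer: no

Derivation:
Gen 1 (s1): push. Stack: [s1]
Gen 2 (s1^-1): cancels prior s1. Stack: []
Gen 3 (s2^-1): push. Stack: [s2^-1]
Gen 4 (s1): push. Stack: [s2^-1 s1]
Gen 5 (s2^-1): push. Stack: [s2^-1 s1 s2^-1]
Gen 6 (s1^-1): push. Stack: [s2^-1 s1 s2^-1 s1^-1]
Gen 7 (s2): push. Stack: [s2^-1 s1 s2^-1 s1^-1 s2]
Gen 8 (s1): push. Stack: [s2^-1 s1 s2^-1 s1^-1 s2 s1]
Reduced word: s2^-1 s1 s2^-1 s1^-1 s2 s1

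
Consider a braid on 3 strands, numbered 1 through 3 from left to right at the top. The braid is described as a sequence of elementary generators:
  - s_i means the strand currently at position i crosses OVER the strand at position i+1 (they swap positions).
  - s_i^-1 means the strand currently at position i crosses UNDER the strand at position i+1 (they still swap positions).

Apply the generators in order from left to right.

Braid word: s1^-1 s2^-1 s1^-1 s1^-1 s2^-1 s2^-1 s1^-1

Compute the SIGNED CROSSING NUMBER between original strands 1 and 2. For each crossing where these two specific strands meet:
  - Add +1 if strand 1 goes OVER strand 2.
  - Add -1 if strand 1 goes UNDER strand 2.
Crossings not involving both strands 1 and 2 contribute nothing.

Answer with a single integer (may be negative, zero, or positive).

Gen 1: 1 under 2. Both 1&2? yes. Contrib: -1. Sum: -1
Gen 2: crossing 1x3. Both 1&2? no. Sum: -1
Gen 3: crossing 2x3. Both 1&2? no. Sum: -1
Gen 4: crossing 3x2. Both 1&2? no. Sum: -1
Gen 5: crossing 3x1. Both 1&2? no. Sum: -1
Gen 6: crossing 1x3. Both 1&2? no. Sum: -1
Gen 7: crossing 2x3. Both 1&2? no. Sum: -1

Answer: -1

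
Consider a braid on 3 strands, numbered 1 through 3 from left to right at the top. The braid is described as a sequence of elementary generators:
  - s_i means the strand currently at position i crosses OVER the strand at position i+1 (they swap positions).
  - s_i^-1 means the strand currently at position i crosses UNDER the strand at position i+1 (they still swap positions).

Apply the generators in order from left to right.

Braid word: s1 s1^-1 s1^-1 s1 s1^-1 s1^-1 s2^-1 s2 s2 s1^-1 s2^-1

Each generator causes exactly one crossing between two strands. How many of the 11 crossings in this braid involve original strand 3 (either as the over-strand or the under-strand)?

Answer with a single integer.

Answer: 4

Derivation:
Gen 1: crossing 1x2. Involves strand 3? no. Count so far: 0
Gen 2: crossing 2x1. Involves strand 3? no. Count so far: 0
Gen 3: crossing 1x2. Involves strand 3? no. Count so far: 0
Gen 4: crossing 2x1. Involves strand 3? no. Count so far: 0
Gen 5: crossing 1x2. Involves strand 3? no. Count so far: 0
Gen 6: crossing 2x1. Involves strand 3? no. Count so far: 0
Gen 7: crossing 2x3. Involves strand 3? yes. Count so far: 1
Gen 8: crossing 3x2. Involves strand 3? yes. Count so far: 2
Gen 9: crossing 2x3. Involves strand 3? yes. Count so far: 3
Gen 10: crossing 1x3. Involves strand 3? yes. Count so far: 4
Gen 11: crossing 1x2. Involves strand 3? no. Count so far: 4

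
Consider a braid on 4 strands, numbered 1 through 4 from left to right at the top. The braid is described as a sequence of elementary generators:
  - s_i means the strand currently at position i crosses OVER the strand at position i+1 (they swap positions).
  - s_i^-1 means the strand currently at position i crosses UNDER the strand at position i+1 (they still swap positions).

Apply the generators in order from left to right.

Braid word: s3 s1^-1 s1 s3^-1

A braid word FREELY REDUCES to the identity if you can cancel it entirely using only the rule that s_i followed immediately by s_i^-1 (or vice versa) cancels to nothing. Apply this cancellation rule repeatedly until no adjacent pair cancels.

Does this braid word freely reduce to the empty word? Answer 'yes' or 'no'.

Answer: yes

Derivation:
Gen 1 (s3): push. Stack: [s3]
Gen 2 (s1^-1): push. Stack: [s3 s1^-1]
Gen 3 (s1): cancels prior s1^-1. Stack: [s3]
Gen 4 (s3^-1): cancels prior s3. Stack: []
Reduced word: (empty)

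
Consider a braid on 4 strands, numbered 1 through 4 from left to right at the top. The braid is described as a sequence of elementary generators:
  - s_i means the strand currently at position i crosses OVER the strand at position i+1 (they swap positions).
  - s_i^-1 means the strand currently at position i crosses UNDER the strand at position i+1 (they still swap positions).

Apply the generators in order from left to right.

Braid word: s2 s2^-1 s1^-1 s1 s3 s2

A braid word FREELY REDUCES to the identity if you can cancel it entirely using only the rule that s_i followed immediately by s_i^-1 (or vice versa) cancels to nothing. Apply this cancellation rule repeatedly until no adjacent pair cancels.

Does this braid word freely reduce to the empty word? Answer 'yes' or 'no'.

Gen 1 (s2): push. Stack: [s2]
Gen 2 (s2^-1): cancels prior s2. Stack: []
Gen 3 (s1^-1): push. Stack: [s1^-1]
Gen 4 (s1): cancels prior s1^-1. Stack: []
Gen 5 (s3): push. Stack: [s3]
Gen 6 (s2): push. Stack: [s3 s2]
Reduced word: s3 s2

Answer: no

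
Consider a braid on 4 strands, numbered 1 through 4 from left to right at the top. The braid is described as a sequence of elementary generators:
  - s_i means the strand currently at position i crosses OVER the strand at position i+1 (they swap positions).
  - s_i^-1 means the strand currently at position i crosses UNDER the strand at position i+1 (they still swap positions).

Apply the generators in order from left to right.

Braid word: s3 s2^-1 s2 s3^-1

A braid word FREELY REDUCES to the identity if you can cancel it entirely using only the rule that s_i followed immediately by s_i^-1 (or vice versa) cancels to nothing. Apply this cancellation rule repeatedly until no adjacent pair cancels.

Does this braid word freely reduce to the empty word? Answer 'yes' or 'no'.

Answer: yes

Derivation:
Gen 1 (s3): push. Stack: [s3]
Gen 2 (s2^-1): push. Stack: [s3 s2^-1]
Gen 3 (s2): cancels prior s2^-1. Stack: [s3]
Gen 4 (s3^-1): cancels prior s3. Stack: []
Reduced word: (empty)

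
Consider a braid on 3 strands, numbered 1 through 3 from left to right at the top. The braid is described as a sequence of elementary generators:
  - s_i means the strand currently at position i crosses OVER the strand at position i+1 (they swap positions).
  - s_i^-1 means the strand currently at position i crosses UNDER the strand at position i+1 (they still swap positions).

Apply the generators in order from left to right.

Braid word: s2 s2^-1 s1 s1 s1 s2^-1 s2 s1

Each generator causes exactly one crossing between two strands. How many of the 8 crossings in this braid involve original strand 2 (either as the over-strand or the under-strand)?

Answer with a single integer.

Answer: 6

Derivation:
Gen 1: crossing 2x3. Involves strand 2? yes. Count so far: 1
Gen 2: crossing 3x2. Involves strand 2? yes. Count so far: 2
Gen 3: crossing 1x2. Involves strand 2? yes. Count so far: 3
Gen 4: crossing 2x1. Involves strand 2? yes. Count so far: 4
Gen 5: crossing 1x2. Involves strand 2? yes. Count so far: 5
Gen 6: crossing 1x3. Involves strand 2? no. Count so far: 5
Gen 7: crossing 3x1. Involves strand 2? no. Count so far: 5
Gen 8: crossing 2x1. Involves strand 2? yes. Count so far: 6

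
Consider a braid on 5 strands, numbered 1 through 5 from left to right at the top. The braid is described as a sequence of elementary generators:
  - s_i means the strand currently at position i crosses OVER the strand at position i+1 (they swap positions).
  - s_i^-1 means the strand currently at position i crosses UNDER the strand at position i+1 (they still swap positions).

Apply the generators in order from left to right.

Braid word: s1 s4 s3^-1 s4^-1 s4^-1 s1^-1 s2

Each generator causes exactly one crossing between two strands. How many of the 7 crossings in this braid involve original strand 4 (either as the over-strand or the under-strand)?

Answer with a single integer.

Gen 1: crossing 1x2. Involves strand 4? no. Count so far: 0
Gen 2: crossing 4x5. Involves strand 4? yes. Count so far: 1
Gen 3: crossing 3x5. Involves strand 4? no. Count so far: 1
Gen 4: crossing 3x4. Involves strand 4? yes. Count so far: 2
Gen 5: crossing 4x3. Involves strand 4? yes. Count so far: 3
Gen 6: crossing 2x1. Involves strand 4? no. Count so far: 3
Gen 7: crossing 2x5. Involves strand 4? no. Count so far: 3

Answer: 3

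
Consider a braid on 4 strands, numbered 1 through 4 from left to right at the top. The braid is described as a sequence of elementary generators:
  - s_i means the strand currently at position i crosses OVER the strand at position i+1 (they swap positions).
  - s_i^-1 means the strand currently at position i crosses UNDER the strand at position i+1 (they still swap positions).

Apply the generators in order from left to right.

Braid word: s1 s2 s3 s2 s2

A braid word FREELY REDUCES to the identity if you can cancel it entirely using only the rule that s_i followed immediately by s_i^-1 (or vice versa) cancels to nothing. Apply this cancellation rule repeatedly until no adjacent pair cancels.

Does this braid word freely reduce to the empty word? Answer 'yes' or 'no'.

Gen 1 (s1): push. Stack: [s1]
Gen 2 (s2): push. Stack: [s1 s2]
Gen 3 (s3): push. Stack: [s1 s2 s3]
Gen 4 (s2): push. Stack: [s1 s2 s3 s2]
Gen 5 (s2): push. Stack: [s1 s2 s3 s2 s2]
Reduced word: s1 s2 s3 s2 s2

Answer: no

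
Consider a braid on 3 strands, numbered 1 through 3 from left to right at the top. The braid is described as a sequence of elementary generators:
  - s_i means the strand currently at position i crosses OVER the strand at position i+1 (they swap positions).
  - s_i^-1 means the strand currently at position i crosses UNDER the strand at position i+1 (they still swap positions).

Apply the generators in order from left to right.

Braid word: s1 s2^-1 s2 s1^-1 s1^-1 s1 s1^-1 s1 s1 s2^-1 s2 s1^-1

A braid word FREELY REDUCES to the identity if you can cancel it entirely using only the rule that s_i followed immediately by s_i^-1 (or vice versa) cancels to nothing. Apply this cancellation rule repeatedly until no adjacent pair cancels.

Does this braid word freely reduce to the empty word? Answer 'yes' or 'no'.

Answer: yes

Derivation:
Gen 1 (s1): push. Stack: [s1]
Gen 2 (s2^-1): push. Stack: [s1 s2^-1]
Gen 3 (s2): cancels prior s2^-1. Stack: [s1]
Gen 4 (s1^-1): cancels prior s1. Stack: []
Gen 5 (s1^-1): push. Stack: [s1^-1]
Gen 6 (s1): cancels prior s1^-1. Stack: []
Gen 7 (s1^-1): push. Stack: [s1^-1]
Gen 8 (s1): cancels prior s1^-1. Stack: []
Gen 9 (s1): push. Stack: [s1]
Gen 10 (s2^-1): push. Stack: [s1 s2^-1]
Gen 11 (s2): cancels prior s2^-1. Stack: [s1]
Gen 12 (s1^-1): cancels prior s1. Stack: []
Reduced word: (empty)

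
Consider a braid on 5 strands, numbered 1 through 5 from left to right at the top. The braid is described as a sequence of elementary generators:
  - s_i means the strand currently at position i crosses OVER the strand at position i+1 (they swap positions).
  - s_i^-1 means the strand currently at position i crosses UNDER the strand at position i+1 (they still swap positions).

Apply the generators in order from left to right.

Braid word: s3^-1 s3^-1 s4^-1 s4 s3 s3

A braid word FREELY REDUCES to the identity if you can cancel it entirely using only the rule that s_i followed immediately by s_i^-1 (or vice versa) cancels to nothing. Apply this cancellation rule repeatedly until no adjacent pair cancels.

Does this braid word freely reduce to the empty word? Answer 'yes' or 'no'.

Answer: yes

Derivation:
Gen 1 (s3^-1): push. Stack: [s3^-1]
Gen 2 (s3^-1): push. Stack: [s3^-1 s3^-1]
Gen 3 (s4^-1): push. Stack: [s3^-1 s3^-1 s4^-1]
Gen 4 (s4): cancels prior s4^-1. Stack: [s3^-1 s3^-1]
Gen 5 (s3): cancels prior s3^-1. Stack: [s3^-1]
Gen 6 (s3): cancels prior s3^-1. Stack: []
Reduced word: (empty)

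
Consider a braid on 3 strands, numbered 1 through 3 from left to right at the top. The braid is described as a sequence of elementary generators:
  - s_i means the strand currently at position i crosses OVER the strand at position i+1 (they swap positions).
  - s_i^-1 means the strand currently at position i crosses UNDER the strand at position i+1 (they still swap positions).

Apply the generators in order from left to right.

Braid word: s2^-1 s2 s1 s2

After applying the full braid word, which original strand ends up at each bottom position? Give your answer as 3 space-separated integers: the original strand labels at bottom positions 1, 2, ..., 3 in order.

Gen 1 (s2^-1): strand 2 crosses under strand 3. Perm now: [1 3 2]
Gen 2 (s2): strand 3 crosses over strand 2. Perm now: [1 2 3]
Gen 3 (s1): strand 1 crosses over strand 2. Perm now: [2 1 3]
Gen 4 (s2): strand 1 crosses over strand 3. Perm now: [2 3 1]

Answer: 2 3 1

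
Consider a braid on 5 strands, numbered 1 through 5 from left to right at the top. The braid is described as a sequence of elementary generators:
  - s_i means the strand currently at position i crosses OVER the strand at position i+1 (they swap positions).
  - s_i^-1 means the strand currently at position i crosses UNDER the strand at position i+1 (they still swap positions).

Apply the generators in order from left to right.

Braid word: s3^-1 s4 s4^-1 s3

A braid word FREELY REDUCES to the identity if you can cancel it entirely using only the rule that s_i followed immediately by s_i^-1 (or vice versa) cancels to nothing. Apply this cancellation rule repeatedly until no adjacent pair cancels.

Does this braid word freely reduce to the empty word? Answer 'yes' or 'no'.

Answer: yes

Derivation:
Gen 1 (s3^-1): push. Stack: [s3^-1]
Gen 2 (s4): push. Stack: [s3^-1 s4]
Gen 3 (s4^-1): cancels prior s4. Stack: [s3^-1]
Gen 4 (s3): cancels prior s3^-1. Stack: []
Reduced word: (empty)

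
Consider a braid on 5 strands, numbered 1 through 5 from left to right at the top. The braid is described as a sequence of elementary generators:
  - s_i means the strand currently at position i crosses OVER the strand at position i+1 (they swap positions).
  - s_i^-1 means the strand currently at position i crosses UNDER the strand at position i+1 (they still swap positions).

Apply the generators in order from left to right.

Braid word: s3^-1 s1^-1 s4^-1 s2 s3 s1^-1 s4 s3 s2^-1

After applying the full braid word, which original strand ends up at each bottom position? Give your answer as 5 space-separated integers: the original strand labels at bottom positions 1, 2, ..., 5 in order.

Answer: 4 3 2 5 1

Derivation:
Gen 1 (s3^-1): strand 3 crosses under strand 4. Perm now: [1 2 4 3 5]
Gen 2 (s1^-1): strand 1 crosses under strand 2. Perm now: [2 1 4 3 5]
Gen 3 (s4^-1): strand 3 crosses under strand 5. Perm now: [2 1 4 5 3]
Gen 4 (s2): strand 1 crosses over strand 4. Perm now: [2 4 1 5 3]
Gen 5 (s3): strand 1 crosses over strand 5. Perm now: [2 4 5 1 3]
Gen 6 (s1^-1): strand 2 crosses under strand 4. Perm now: [4 2 5 1 3]
Gen 7 (s4): strand 1 crosses over strand 3. Perm now: [4 2 5 3 1]
Gen 8 (s3): strand 5 crosses over strand 3. Perm now: [4 2 3 5 1]
Gen 9 (s2^-1): strand 2 crosses under strand 3. Perm now: [4 3 2 5 1]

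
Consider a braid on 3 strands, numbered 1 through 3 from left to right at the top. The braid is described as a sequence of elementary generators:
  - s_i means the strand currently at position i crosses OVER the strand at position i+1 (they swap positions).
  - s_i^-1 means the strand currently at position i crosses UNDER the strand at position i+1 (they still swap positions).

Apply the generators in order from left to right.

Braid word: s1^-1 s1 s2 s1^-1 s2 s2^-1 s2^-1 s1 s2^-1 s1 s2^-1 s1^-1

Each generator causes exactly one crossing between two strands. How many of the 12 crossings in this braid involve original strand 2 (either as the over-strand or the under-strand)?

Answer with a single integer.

Gen 1: crossing 1x2. Involves strand 2? yes. Count so far: 1
Gen 2: crossing 2x1. Involves strand 2? yes. Count so far: 2
Gen 3: crossing 2x3. Involves strand 2? yes. Count so far: 3
Gen 4: crossing 1x3. Involves strand 2? no. Count so far: 3
Gen 5: crossing 1x2. Involves strand 2? yes. Count so far: 4
Gen 6: crossing 2x1. Involves strand 2? yes. Count so far: 5
Gen 7: crossing 1x2. Involves strand 2? yes. Count so far: 6
Gen 8: crossing 3x2. Involves strand 2? yes. Count so far: 7
Gen 9: crossing 3x1. Involves strand 2? no. Count so far: 7
Gen 10: crossing 2x1. Involves strand 2? yes. Count so far: 8
Gen 11: crossing 2x3. Involves strand 2? yes. Count so far: 9
Gen 12: crossing 1x3. Involves strand 2? no. Count so far: 9

Answer: 9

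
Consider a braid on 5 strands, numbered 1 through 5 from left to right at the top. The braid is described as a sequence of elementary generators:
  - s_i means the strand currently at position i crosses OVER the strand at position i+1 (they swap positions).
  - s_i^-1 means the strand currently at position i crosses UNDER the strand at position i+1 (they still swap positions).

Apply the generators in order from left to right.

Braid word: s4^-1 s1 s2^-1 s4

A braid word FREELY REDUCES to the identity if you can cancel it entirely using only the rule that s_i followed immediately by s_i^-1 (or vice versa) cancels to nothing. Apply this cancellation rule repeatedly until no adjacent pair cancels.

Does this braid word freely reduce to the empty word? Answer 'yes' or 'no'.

Answer: no

Derivation:
Gen 1 (s4^-1): push. Stack: [s4^-1]
Gen 2 (s1): push. Stack: [s4^-1 s1]
Gen 3 (s2^-1): push. Stack: [s4^-1 s1 s2^-1]
Gen 4 (s4): push. Stack: [s4^-1 s1 s2^-1 s4]
Reduced word: s4^-1 s1 s2^-1 s4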